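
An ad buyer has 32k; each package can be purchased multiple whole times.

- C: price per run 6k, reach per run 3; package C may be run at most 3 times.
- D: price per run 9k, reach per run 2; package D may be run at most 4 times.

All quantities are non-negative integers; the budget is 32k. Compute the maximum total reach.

11

This is a bounded integer knapsack.
3×C and 1×D: price 27 ≤ 32, reach 3·3 + 1·2 = 11.
2×C and 2×D: price 30 ≤ 32, reach 2·3 + 2·2 = 10.
Best is 11.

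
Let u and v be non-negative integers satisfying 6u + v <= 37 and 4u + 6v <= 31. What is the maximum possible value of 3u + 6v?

30

(u,v)=(0,5) is feasible, giving 30.
(u,v)=(1,4) is feasible, giving 27.
No feasible integer point exceeds 30.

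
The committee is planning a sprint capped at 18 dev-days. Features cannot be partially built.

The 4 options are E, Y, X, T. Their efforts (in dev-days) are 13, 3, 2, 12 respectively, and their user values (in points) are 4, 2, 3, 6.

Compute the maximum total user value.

11

Treat it as a binary knapsack problem.
E + Y + X: effort 13 + 3 + 2 = 18 ≤ 18, user value 4 + 2 + 3 = 9.
Y + X + T: effort 3 + 2 + 12 = 17 ≤ 18, user value 2 + 3 + 6 = 11.
X + T: effort 2 + 12 = 14 ≤ 18, user value 3 + 6 = 9.
Best is Y, X, and T with total user value 11.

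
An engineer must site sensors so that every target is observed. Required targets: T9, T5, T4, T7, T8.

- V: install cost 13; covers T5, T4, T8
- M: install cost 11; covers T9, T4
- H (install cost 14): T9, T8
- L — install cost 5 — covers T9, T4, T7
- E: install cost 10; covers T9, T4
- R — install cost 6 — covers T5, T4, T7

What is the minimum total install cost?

The greedy cost-per-new-target heuristic would pick L, R, and V for 24, but a cheaper cover exists.
Choose V and L: together they cover T9, T5, T4, T7, T8 — every target.
Total install cost: 13 + 5 = 18.
No cover costs less than 18.

18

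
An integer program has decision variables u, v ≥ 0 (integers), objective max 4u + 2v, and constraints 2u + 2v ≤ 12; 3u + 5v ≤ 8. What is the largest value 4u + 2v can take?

8

Relaxing integrality, the LP optimum is 10.67 at (u,v) = (2.67, 0), which is not an integer point.
(u,v)=(2,0): 2·2+2·0=4≤12, 3·2+5·0=6≤8, objective 8.
(u,v)=(1,1): 2·1+2·1=4≤12, 3·1+5·1=8≤8, objective 6.
(u,v)=(1,0): 2·1+2·0=2≤12, 3·1+5·0=3≤8, objective 4.
No feasible integer point exceeds 8.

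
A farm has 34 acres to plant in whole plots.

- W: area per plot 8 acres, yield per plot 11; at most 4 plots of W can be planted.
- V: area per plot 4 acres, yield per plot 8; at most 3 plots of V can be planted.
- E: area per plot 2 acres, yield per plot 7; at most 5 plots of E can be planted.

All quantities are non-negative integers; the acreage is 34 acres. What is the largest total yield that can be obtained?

E has the best ratio (7/2); taking only E gives at most 5×7 = 35 (stopped by the supply cap of 5).
Mixing does better — 2×W, 2×V, and 5×E: area 34 ≤ 34, yield 2·11 + 2·8 + 5·7 = 73.

73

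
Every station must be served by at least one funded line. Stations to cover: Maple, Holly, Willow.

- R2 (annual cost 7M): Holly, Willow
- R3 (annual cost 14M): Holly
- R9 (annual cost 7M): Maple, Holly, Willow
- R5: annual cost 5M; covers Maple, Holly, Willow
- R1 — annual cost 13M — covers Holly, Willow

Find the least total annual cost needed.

R5 alone covers Maple, Holly, Willow — every station.
Total annual cost: 5.

5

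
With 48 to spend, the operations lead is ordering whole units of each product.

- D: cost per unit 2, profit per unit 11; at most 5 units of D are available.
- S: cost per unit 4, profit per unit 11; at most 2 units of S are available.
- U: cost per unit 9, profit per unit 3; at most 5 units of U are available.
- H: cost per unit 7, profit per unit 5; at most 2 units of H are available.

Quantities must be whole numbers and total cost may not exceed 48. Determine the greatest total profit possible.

90

D has the best ratio (11/2); taking only D gives at most 5×11 = 55 (stopped by the supply cap of 5).
Mixing does better — 5×D, 2×S, 1×U, and 2×H: cost 41 ≤ 48, profit 5·11 + 2·11 + 1·3 + 2·5 = 90.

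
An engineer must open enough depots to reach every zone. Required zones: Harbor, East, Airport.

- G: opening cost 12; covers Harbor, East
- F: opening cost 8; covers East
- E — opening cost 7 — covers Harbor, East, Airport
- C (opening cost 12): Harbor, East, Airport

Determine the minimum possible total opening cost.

E alone covers Harbor, East, Airport — every zone.
Total opening cost: 7.
No cover costs less than 7.

7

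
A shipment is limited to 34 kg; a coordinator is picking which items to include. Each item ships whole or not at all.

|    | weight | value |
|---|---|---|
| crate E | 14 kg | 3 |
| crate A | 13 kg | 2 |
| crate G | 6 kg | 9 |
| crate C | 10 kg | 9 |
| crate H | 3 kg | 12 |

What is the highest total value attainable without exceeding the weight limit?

crate G + crate C + crate H: weight 6 + 10 + 3 = 19 ≤ 34, value 9 + 9 + 12 = 30.
crate E + crate G + crate C + crate H: weight 14 + 6 + 10 + 3 = 33 ≤ 34, value 3 + 9 + 9 + 12 = 33.
crate A + crate G + crate C + crate H: weight 13 + 6 + 10 + 3 = 32 ≤ 34, value 2 + 9 + 9 + 12 = 32.
Best is crate E, crate G, crate C, and crate H with total value 33.

33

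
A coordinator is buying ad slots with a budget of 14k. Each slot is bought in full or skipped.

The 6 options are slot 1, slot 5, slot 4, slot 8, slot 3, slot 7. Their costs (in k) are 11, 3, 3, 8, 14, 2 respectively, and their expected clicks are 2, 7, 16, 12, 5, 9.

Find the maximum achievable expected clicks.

37

This is a 0-1 knapsack instance.
Allowing fractional choices, the relaxed optimum would be about 41.0, but ad slots are indivisible.
slot 4 + slot 8 + slot 7: cost 3 + 8 + 2 = 13 ≤ 14, expected clicks 16 + 12 + 9 = 37.
slot 5 + slot 4 + slot 8: cost 3 + 3 + 8 = 14 ≤ 14, expected clicks 7 + 16 + 12 = 35.
Best is slot 4, slot 8, and slot 7 with total expected clicks 37.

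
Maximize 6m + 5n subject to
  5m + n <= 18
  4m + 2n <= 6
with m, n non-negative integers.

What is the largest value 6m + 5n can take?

(m,n)=(0,3): 5·0+1·3=3≤18, 4·0+2·3=6≤6, objective 15.
(m,n)=(0,2): 5·0+1·2=2≤18, 4·0+2·2=4≤6, objective 10.
The best lattice point is (0,3), giving 15.

15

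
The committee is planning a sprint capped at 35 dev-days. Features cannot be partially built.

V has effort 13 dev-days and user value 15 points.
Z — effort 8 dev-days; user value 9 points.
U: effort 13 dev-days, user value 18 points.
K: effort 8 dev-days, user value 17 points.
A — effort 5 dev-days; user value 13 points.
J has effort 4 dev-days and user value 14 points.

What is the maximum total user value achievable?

62

Allowing fractional choices, the relaxed optimum would be about 67.8, but features are indivisible.
U + K + A + J: effort 13 + 8 + 5 + 4 = 30 ≤ 35, user value 18 + 17 + 13 + 14 = 62.
V + U + A + J: effort 13 + 13 + 5 + 4 = 35 ≤ 35, user value 15 + 18 + 13 + 14 = 60.
V + K + A + J: effort 13 + 8 + 5 + 4 = 30 ≤ 35, user value 15 + 17 + 13 + 14 = 59.
Best is U, K, A, and J with total user value 62.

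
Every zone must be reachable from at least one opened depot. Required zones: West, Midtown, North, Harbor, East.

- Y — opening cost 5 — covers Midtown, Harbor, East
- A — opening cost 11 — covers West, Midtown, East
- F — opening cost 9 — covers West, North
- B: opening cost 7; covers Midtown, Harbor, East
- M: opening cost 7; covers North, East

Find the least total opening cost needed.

14

Choose Y and F: together they cover West, Midtown, North, Harbor, East — every zone.
Total opening cost: 5 + 9 = 14.
No cover costs less than 14.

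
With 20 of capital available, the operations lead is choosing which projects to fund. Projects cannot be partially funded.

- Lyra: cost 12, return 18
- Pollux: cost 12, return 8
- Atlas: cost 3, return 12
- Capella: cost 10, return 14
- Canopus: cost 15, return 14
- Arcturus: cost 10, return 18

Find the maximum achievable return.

32

Atlas + Arcturus: cost 3 + 10 = 13 ≤ 20, return 12 + 18 = 30.
Capella + Arcturus: cost 10 + 10 = 20 ≤ 20, return 14 + 18 = 32.
Best is Capella and Arcturus with total return 32.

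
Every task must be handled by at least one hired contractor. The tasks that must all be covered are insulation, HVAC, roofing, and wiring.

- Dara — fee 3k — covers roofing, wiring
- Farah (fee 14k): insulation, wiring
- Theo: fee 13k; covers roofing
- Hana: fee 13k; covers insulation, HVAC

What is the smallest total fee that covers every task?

16

This is an integer covering problem.
Choose Dara and Hana: together they cover insulation, HVAC, roofing, wiring — every task.
Total fee: 3 + 13 = 16.
No cover costs less than 16.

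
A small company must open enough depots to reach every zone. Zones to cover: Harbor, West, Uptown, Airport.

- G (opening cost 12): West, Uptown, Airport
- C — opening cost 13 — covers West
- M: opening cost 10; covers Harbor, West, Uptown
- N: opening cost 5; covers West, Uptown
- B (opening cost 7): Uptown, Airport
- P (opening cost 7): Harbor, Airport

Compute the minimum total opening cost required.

Choose N and P: together they cover Harbor, West, Uptown, Airport — every zone.
Total opening cost: 5 + 7 = 12.
No cover costs less than 12.

12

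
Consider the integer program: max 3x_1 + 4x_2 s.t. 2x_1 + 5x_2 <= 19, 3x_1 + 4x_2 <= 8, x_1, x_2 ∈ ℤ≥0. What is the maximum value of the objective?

8

(x_1,x_2)=(0,2) is feasible, giving 8.
(x_1,x_2)=(1,1) is feasible, giving 7.
(x_1,x_2)=(0,1) is feasible, giving 4.
The best lattice point is (0,2), giving 8.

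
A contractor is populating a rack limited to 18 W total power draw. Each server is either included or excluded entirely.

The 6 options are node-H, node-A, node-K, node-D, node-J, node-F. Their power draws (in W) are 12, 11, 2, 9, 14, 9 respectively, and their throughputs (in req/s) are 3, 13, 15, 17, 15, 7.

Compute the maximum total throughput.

node-K + node-J: power draw 2 + 14 = 16 ≤ 18, throughput 15 + 15 = 30.
node-K + node-D: power draw 2 + 9 = 11 ≤ 18, throughput 15 + 17 = 32.
Best is node-K and node-D with total throughput 32.

32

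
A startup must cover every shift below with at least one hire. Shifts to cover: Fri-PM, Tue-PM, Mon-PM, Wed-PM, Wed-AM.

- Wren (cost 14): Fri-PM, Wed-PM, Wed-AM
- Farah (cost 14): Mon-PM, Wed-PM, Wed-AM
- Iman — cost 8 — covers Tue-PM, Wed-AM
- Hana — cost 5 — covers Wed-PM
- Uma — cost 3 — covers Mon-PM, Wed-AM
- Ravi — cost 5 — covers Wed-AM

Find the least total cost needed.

The greedy cost-per-new-shift heuristic would pick Uma, Hana, Iman, and Wren for 30, but a cheaper cover exists.
Choose Wren, Iman, and Uma: together they cover Fri-PM, Tue-PM, Mon-PM, Wed-PM, Wed-AM — every shift.
Total cost: 14 + 8 + 3 = 25.
No cover costs less than 25.

25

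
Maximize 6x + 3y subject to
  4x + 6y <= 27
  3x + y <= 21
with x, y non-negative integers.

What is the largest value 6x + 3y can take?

36

The continuous relaxation peaks at (6.75, 0) with value 40.50; rounding to a feasible lattice point costs some objective.
(x,y)=(6,0): 4·6+6·0=24≤27, 3·6+1·0=18≤21, objective 36.
(x,y)=(5,1): 4·5+6·1=26≤27, 3·5+1·1=16≤21, objective 33.
(x,y)=(5,0): 4·5+6·0=20≤27, 3·5+1·0=15≤21, objective 30.
The best lattice point is (6,0), giving 36.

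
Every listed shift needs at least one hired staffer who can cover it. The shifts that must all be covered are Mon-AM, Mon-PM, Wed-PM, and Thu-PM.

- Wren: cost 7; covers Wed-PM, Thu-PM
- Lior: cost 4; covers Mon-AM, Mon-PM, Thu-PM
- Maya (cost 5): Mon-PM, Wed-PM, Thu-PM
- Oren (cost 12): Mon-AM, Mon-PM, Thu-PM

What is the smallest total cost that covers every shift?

This is an integer covering problem.
Choose Lior and Maya: together they cover Mon-AM, Mon-PM, Wed-PM, Thu-PM — every shift.
Total cost: 4 + 5 = 9.

9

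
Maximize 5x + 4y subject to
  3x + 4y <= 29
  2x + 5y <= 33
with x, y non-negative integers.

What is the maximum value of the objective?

The continuous relaxation peaks at (9.67, 0) with value 48.33; rounding to a feasible lattice point costs some objective.
(x,y)=(9,0): 3·9+4·0=27≤29, 2·9+5·0=18≤33, objective 45.
(x,y)=(8,1): 3·8+4·1=28≤29, 2·8+5·1=21≤33, objective 44.
(x,y)=(8,0): 3·8+4·0=24≤29, 2·8+5·0=16≤33, objective 40.
Maximum is 45 at (x,y)=(9,0).

45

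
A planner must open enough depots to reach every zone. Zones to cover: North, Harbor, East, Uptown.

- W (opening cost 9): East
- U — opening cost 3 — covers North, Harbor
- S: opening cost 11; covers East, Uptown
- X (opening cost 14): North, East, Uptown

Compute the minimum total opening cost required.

14

Choose U and S: together they cover North, Harbor, East, Uptown — every zone.
Total opening cost: 3 + 11 = 14.
No cover costs less than 14.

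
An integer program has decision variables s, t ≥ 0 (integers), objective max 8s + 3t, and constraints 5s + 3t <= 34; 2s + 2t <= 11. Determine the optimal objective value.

(s,t)=(5,0) is feasible, giving 40.
(s,t)=(4,1) is feasible, giving 35.
(s,t)=(4,0) is feasible, giving 32.
The best lattice point is (5,0), giving 40.

40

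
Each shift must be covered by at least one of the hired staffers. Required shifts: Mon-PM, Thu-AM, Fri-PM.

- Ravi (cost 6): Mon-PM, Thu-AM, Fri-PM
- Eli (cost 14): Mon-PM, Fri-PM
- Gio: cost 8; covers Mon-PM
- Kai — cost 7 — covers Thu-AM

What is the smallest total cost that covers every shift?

This is a weighted set-cover instance.
Ravi alone covers Mon-PM, Thu-AM, Fri-PM — every shift.
Total cost: 6.
No cover costs less than 6.

6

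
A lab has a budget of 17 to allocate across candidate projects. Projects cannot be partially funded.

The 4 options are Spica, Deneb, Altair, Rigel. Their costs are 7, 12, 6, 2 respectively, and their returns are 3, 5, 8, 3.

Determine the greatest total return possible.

Allowing fractional choices, the relaxed optimum would be about 14.8, but projects are indivisible.
Altair + Rigel: cost 6 + 2 = 8 ≤ 17, return 8 + 3 = 11.
Spica + Altair + Rigel: cost 7 + 6 + 2 = 15 ≤ 17, return 3 + 8 + 3 = 14.
Best is Spica, Altair, and Rigel with total return 14.

14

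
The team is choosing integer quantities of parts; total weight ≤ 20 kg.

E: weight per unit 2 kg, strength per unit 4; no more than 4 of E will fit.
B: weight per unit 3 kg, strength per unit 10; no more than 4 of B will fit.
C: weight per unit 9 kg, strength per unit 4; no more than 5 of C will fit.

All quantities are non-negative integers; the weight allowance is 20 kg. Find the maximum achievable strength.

This is a bounded integer knapsack.
4×E and 4×B: weight 20 ≤ 20, strength 4·4 + 4·10 = 56.
3×E and 4×B: weight 18 ≤ 20, strength 3·4 + 4·10 = 52.
Best is 56.

56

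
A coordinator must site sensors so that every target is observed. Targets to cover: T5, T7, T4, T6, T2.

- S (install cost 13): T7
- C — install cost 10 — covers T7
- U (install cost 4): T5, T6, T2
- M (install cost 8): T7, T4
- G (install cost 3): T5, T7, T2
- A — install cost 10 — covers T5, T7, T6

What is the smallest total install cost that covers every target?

The greedy cost-per-new-target heuristic would pick G, U, and M for 15, but a cheaper cover exists.
Choose U and M: together they cover T5, T7, T4, T6, T2 — every target.
Total install cost: 4 + 8 = 12.
No cover costs less than 12.

12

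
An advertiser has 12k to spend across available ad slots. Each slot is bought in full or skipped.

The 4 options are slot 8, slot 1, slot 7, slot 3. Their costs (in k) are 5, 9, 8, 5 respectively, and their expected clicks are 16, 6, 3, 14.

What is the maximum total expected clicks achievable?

30

Take slot 8 and slot 3: cost 5 + 5 = 10 ≤ 12, expected clicks 16 + 14 = 30.
No other feasible combination does better.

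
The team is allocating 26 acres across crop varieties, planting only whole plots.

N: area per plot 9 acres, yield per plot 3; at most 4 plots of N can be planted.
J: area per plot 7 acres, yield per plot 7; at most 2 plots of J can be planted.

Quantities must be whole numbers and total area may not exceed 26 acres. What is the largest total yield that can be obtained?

J has the best ratio (7/7); taking only J gives at most 2×7 = 14 (stopped by the supply cap of 2).
Mixing does better — 1×N and 2×J: area 23 ≤ 26, yield 1·3 + 2·7 = 17.

17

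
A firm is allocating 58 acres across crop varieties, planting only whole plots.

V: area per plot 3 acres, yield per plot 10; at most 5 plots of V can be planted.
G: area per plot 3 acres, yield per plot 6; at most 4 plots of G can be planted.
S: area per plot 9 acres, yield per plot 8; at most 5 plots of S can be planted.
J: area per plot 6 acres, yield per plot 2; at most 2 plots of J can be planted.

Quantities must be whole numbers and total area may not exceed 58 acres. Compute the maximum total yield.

Take 5×V, 4×G, and 3×S: area 54 ≤ 58, yield 5·10 + 4·6 + 3·8 = 98.
V has the best ratio (10/3) and is taken to its limit of 5; remaining capacity is filled optimally with the others.

98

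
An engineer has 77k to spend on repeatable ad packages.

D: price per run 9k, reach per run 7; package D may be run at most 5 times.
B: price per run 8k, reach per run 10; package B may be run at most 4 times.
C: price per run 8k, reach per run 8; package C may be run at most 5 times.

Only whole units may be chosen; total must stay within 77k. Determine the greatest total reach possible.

80

This is a bounded integer knapsack.
B has the best ratio (10/8); taking only B gives at most 4×10 = 40 (stopped by the supply cap of 4).
Mixing does better — 4×B and 5×C: price 72 ≤ 77, reach 4·10 + 5·8 = 80.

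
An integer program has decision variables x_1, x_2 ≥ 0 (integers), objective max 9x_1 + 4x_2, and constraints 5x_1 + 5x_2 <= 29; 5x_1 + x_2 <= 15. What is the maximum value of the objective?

30

The continuous relaxation peaks at (2.3, 3.5) with value 34.70; rounding to a feasible lattice point costs some objective.
(x_1,x_2)=(2,3): 5·2+5·3=25≤29, 5·2+1·3=13≤15, objective 30.
(x_1,x_2)=(2,2): 5·2+5·2=20≤29, 5·2+1·2=12≤15, objective 26.
The best lattice point is (2,3), giving 30.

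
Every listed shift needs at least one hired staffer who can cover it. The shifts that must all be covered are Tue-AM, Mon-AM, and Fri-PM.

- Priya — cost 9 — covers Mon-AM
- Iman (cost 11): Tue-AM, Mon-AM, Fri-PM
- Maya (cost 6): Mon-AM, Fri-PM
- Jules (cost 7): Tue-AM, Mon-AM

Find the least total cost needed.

The greedy cost-per-new-shift heuristic would pick Maya and Jules for 13, but a cheaper cover exists.
Iman alone covers Tue-AM, Mon-AM, Fri-PM — every shift.
Total cost: 11.
No cover costs less than 11.

11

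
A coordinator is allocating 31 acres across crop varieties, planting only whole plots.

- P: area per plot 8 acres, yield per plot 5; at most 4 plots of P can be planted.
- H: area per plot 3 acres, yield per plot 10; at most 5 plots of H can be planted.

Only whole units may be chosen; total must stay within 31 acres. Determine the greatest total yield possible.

60

2×P and 5×H: area 31 ≤ 31, yield 2·5 + 5·10 = 60.
1×P and 5×H: area 23 ≤ 31, yield 1·5 + 5·10 = 55.
Best is 60.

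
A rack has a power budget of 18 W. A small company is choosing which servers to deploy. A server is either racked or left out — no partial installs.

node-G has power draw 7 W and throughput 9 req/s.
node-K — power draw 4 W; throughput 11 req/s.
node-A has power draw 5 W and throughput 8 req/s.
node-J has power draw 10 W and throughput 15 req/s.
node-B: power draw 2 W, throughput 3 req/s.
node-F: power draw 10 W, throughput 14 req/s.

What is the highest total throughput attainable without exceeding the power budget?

This is an integer program with binary decision variables.
Allowing fractional choices, the relaxed optimum would be about 32.5, but servers are indivisible.
node-K + node-J + node-B: power draw 4 + 10 + 2 = 16 ≤ 18, throughput 11 + 15 + 3 = 29.
node-G + node-K + node-A + node-B: power draw 7 + 4 + 5 + 2 = 18 ≤ 18, throughput 9 + 11 + 8 + 3 = 31.
Best is node-G, node-K, node-A, and node-B with total throughput 31.

31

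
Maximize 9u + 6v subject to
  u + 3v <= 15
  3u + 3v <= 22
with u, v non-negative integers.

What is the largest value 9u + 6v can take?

63

(u,v)=(7,0): 1·7+3·0=7≤15, 3·7+3·0=21≤22, objective 63.
(u,v)=(6,1): 1·6+3·1=9≤15, 3·6+3·1=21≤22, objective 60.
(u,v)=(6,0): 1·6+3·0=6≤15, 3·6+3·0=18≤22, objective 54.
Maximum is 63 at (u,v)=(7,0).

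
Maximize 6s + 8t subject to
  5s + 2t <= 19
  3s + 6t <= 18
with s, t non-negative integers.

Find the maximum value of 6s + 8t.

28

(s,t)=(2,2): 5·2+2·2=14≤19, 3·2+6·2=18≤18, objective 28.
(s,t)=(3,1): 5·3+2·1=17≤19, 3·3+6·1=15≤18, objective 26.
(s,t)=(1,2): 5·1+2·2=9≤19, 3·1+6·2=15≤18, objective 22.
(s,t)=(2,1): 5·2+2·1=12≤19, 3·2+6·1=12≤18, objective 20.
The best lattice point is (2,2), giving 28.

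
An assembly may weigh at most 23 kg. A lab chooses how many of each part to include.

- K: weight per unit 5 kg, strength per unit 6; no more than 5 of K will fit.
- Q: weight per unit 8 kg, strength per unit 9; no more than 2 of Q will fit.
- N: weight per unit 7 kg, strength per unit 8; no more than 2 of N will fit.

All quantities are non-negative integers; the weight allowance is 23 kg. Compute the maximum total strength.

Take 3×K and 1×Q: weight 23 ≤ 23, strength 3·6 + 1·9 = 27.
No other integer combination yields more.

27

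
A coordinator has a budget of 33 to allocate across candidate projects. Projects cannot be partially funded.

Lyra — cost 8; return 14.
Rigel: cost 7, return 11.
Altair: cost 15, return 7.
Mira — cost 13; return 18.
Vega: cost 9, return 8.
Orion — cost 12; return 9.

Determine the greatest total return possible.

Allowing fractional choices, the relaxed optimum would be about 47.4, but projects are indivisible.
Lyra + Mira + Orion: cost 8 + 13 + 12 = 33 ≤ 33, return 14 + 18 + 9 = 41.
Lyra + Mira + Vega: cost 8 + 13 + 9 = 30 ≤ 33, return 14 + 18 + 8 = 40.
Lyra + Rigel + Mira: cost 8 + 7 + 13 = 28 ≤ 33, return 14 + 11 + 18 = 43.
Best is Lyra, Rigel, and Mira with total return 43.

43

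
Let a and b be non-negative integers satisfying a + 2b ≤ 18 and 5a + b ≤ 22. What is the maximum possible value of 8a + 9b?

Relaxing integrality, the LP optimum is 91.11 at (a,b) = (2.89, 7.56), which is not an integer point.
(a,b)=(2,8): 1·2+2·8=18≤18, 5·2+1·8=18≤22, objective 88.
(a,b)=(3,7): 1·3+2·7=17≤18, 5·3+1·7=22≤22, objective 87.
The best lattice point is (2,8), giving 88.

88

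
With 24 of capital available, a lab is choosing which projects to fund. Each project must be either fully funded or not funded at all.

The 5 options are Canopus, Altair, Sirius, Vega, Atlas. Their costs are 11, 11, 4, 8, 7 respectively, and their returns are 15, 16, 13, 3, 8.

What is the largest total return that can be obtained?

This is a 0-1 knapsack instance.
Allowing fractional choices, the relaxed optimum would be about 41.3, but projects are indivisible.
Altair + Sirius + Vega: cost 11 + 4 + 8 = 23 ≤ 24, return 16 + 13 + 3 = 32.
Canopus + Sirius + Atlas: cost 11 + 4 + 7 = 22 ≤ 24, return 15 + 13 + 8 = 36.
Altair + Sirius + Atlas: cost 11 + 4 + 7 = 22 ≤ 24, return 16 + 13 + 8 = 37.
Best is Altair, Sirius, and Atlas with total return 37.

37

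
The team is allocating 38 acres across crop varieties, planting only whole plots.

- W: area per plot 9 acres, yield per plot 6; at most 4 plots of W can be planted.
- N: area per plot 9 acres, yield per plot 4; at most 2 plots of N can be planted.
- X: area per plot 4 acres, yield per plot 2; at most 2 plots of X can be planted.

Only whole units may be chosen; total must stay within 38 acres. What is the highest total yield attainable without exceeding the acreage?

24

Take 4×W: area 36 ≤ 38, yield 4·6 = 24.
W has the best ratio (6/9) and is taken to its limit of 4; remaining capacity is filled optimally with the others.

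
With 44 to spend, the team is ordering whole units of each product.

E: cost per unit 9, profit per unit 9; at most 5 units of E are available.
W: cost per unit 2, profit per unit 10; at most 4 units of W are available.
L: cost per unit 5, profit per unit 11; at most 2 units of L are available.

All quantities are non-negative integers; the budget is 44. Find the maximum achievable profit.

80

W has the best ratio (10/2); taking only W gives at most 4×10 = 40 (stopped by the supply cap of 4).
Mixing does better — 2×E, 4×W, and 2×L: cost 36 ≤ 44, profit 2·9 + 4·10 + 2·11 = 80.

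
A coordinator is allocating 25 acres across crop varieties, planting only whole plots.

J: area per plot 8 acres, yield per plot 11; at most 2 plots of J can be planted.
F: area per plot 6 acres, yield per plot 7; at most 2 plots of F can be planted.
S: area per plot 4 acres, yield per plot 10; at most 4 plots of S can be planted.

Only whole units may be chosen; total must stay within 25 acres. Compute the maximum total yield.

51

This is a bounded integer knapsack.
1×J and 4×S: area 24 ≤ 25, yield 1·11 + 4·10 = 51.
1×F and 4×S: area 22 ≤ 25, yield 1·7 + 4·10 = 47.
Best is 51.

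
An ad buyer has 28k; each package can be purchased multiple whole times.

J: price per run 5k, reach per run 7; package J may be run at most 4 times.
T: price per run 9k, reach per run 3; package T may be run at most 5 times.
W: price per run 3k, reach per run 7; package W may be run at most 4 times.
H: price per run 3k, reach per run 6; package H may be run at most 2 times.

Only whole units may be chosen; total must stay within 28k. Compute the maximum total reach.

This is a bounded integer knapsack.
3×J and 4×W: price 27 ≤ 28, reach 3·7 + 4·7 = 49.
2×J, 4×W, and 2×H: price 28 ≤ 28, reach 2·7 + 4·7 + 2·6 = 54.
Best is 54.

54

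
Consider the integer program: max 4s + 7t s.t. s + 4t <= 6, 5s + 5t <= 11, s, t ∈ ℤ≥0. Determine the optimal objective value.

11

Relaxing integrality, the LP optimum is 12.60 at (s,t) = (0.933, 1.27), which is not an integer point.
(s,t)=(1,1) is feasible, giving 11.
(s,t)=(2,0) is feasible, giving 8.
(s,t)=(0,1) is feasible, giving 7.
(s,t)=(1,0) is feasible, giving 4.
Maximum is 11 at (s,t)=(1,1).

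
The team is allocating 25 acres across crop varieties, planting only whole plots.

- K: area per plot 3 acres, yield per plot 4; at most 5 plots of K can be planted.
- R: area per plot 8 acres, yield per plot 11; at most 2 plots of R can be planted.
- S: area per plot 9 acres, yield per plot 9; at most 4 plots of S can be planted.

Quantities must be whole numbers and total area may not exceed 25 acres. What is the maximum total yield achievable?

This is a bounded integer knapsack.
R has the best ratio (11/8); taking only R gives at most 2×11 = 22 (stopped by the supply cap of 2).
Mixing does better — 3×K and 2×R: area 25 ≤ 25, yield 3·4 + 2·11 = 34.

34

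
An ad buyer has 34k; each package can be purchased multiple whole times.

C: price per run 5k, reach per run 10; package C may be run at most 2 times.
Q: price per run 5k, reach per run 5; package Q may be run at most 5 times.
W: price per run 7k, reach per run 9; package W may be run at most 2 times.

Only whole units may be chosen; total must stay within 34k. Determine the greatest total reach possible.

48

C has the best ratio (10/5); taking only C gives at most 2×10 = 20 (stopped by the supply cap of 2).
Mixing does better — 2×C, 2×Q, and 2×W: price 34 ≤ 34, reach 2·10 + 2·5 + 2·9 = 48.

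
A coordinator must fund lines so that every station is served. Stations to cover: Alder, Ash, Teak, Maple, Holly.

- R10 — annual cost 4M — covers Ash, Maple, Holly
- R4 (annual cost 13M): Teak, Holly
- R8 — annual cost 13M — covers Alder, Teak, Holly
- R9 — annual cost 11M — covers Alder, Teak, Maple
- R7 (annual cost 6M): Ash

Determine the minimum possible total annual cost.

Choose R10 and R9: together they cover Alder, Ash, Teak, Maple, Holly — every station.
Total annual cost: 4 + 11 = 15.
No cover costs less than 15.

15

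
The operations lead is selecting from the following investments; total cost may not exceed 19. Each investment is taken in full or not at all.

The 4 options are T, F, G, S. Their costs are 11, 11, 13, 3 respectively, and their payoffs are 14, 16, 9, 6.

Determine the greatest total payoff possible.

22

This is an integer program with binary decision variables.
Allowing fractional choices, the relaxed optimum would be about 28.4, but investments are indivisible.
T + S: cost 11 + 3 = 14 ≤ 19, payoff 14 + 6 = 20.
F + S: cost 11 + 3 = 14 ≤ 19, payoff 16 + 6 = 22.
F: cost 11 ≤ 19, payoff 16.
Best is F and S with total payoff 22.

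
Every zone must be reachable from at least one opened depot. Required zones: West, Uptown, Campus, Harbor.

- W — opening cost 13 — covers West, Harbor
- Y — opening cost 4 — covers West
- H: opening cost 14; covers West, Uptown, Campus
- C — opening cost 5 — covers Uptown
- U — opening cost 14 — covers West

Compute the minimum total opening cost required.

27

The greedy cost-per-new-zone heuristic would pick Y, C, W, and H for 36, but a cheaper cover exists.
Choose W and H: together they cover West, Uptown, Campus, Harbor — every zone.
Total opening cost: 13 + 14 = 27.
No cover costs less than 27.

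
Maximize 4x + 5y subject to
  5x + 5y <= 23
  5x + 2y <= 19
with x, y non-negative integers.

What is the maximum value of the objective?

20

Relaxing integrality, the LP optimum is 23.00 at (x,y) = (0, 4.6), which is not an integer point.
(x,y)=(0,4): 5·0+5·4=20≤23, 5·0+2·4=8≤19, objective 20.
(x,y)=(1,3): 5·1+5·3=20≤23, 5·1+2·3=11≤19, objective 19.
The best lattice point is (0,4), giving 20.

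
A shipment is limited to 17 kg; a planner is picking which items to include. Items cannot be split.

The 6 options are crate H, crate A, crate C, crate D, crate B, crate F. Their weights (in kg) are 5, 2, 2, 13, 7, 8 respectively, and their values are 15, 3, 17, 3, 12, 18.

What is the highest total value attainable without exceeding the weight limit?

Allowing fractional choices, the relaxed optimum would be about 53.4, but items are indivisible.
crate H + crate C + crate F: weight 5 + 2 + 8 = 15 ≤ 17, value 15 + 17 + 18 = 50.
crate H + crate A + crate C + crate F: weight 5 + 2 + 2 + 8 = 17 ≤ 17, value 15 + 3 + 17 + 18 = 53.
Best is crate H, crate A, crate C, and crate F with total value 53.

53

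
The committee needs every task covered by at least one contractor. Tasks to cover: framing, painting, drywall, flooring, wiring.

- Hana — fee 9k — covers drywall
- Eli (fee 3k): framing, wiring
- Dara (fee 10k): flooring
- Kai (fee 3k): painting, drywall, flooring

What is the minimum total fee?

6

Choose Eli and Kai: together they cover framing, painting, drywall, flooring, wiring — every task.
Total fee: 3 + 3 = 6.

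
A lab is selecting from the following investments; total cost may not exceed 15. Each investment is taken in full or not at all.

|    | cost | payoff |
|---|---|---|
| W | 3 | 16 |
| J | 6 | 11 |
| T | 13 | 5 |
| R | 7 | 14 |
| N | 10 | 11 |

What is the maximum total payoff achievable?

30

Allowing fractional choices, the relaxed optimum would be about 39.2, but investments are indivisible.
W + N: cost 3 + 10 = 13 ≤ 15, payoff 16 + 11 = 27.
W + R: cost 3 + 7 = 10 ≤ 15, payoff 16 + 14 = 30.
W + J: cost 3 + 6 = 9 ≤ 15, payoff 16 + 11 = 27.
Best is W and R with total payoff 30.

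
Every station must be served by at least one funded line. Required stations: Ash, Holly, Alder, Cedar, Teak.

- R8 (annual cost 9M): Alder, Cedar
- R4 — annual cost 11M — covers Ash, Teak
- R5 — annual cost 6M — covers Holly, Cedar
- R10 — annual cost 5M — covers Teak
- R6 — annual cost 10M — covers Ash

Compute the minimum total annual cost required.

26

This is an integer covering problem.
The greedy cost-per-new-station heuristic would pick R5, R10, R8, and R6 for 30, but a cheaper cover exists.
Choose R8, R4, and R5: together they cover Ash, Holly, Alder, Cedar, Teak — every station.
Total annual cost: 9 + 11 + 6 = 26.
No cover costs less than 26.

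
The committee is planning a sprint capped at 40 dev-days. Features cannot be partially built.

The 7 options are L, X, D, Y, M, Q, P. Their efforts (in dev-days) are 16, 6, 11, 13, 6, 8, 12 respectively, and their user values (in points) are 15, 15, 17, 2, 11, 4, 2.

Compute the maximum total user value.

58

L + X + D: effort 16 + 6 + 11 = 33 ≤ 40, user value 15 + 15 + 17 = 47.
L + X + D + M: effort 16 + 6 + 11 + 6 = 39 ≤ 40, user value 15 + 15 + 17 + 11 = 58.
X + D + M + Q: effort 6 + 11 + 6 + 8 = 31 ≤ 40, user value 15 + 17 + 11 + 4 = 47.
Best is L, X, D, and M with total user value 58.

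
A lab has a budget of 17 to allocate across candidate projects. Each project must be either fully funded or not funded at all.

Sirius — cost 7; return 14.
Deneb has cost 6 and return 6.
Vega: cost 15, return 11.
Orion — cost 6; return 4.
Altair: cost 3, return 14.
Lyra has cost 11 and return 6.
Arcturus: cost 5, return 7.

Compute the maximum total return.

35

Take Sirius, Altair, and Arcturus: cost 7 + 3 + 5 = 15 ≤ 17, return 14 + 14 + 7 = 35.
No other feasible combination does better.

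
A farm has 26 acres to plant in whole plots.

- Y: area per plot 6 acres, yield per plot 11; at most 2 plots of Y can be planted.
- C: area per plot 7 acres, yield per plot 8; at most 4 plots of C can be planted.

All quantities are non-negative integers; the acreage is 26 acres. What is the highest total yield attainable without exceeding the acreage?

38

Y has the best ratio (11/6); taking only Y gives at most 2×11 = 22 (stopped by the supply cap of 2).
Mixing does better — 2×Y and 2×C: area 26 ≤ 26, yield 2·11 + 2·8 = 38.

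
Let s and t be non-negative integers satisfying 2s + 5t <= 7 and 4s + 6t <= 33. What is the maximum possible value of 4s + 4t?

12

(s,t)=(3,0): 2·3+5·0=6≤7, 4·3+6·0=12≤33, objective 12.
(s,t)=(2,0): 2·2+5·0=4≤7, 4·2+6·0=8≤33, objective 8.
The best lattice point is (3,0), giving 12.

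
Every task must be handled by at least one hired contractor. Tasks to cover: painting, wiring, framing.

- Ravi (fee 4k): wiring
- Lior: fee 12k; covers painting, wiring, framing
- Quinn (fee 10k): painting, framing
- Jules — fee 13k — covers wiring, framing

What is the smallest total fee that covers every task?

12

The greedy cost-per-new-task heuristic would pick Ravi and Quinn for 14, but a cheaper cover exists.
Lior alone covers painting, wiring, framing — every task.
Total fee: 12.
No cover costs less than 12.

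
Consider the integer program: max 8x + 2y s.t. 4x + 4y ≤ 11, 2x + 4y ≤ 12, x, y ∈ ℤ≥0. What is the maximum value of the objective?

(x,y)=(2,0): 4·2+4·0=8≤11, 2·2+4·0=4≤12, objective 16.
(x,y)=(1,1): 4·1+4·1=8≤11, 2·1+4·1=6≤12, objective 10.
The best lattice point is (2,0), giving 16.

16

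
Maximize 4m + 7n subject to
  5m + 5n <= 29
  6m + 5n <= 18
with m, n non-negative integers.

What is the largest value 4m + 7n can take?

21

(m,n)=(0,3): 5·0+5·3=15≤29, 6·0+5·3=15≤18, objective 21.
(m,n)=(1,2): 5·1+5·2=15≤29, 6·1+5·2=16≤18, objective 18.
(m,n)=(0,2): 5·0+5·2=10≤29, 6·0+5·2=10≤18, objective 14.
The best lattice point is (0,3), giving 21.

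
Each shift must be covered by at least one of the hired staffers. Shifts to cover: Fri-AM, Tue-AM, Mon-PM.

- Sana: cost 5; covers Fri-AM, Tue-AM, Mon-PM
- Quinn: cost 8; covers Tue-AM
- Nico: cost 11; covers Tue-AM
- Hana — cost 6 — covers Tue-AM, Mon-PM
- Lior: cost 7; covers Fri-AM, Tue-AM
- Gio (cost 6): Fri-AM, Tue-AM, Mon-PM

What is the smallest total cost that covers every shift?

5

This is an integer covering problem.
Sana alone covers Fri-AM, Tue-AM, Mon-PM — every shift.
Total cost: 5.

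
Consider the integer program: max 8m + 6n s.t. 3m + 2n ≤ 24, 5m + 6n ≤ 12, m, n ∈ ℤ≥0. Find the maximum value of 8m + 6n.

16

(m,n)=(2,0): 3·2+2·0=6≤24, 5·2+6·0=10≤12, objective 16.
(m,n)=(1,1): 3·1+2·1=5≤24, 5·1+6·1=11≤12, objective 14.
(m,n)=(1,0): 3·1+2·0=3≤24, 5·1+6·0=5≤12, objective 8.
No feasible integer point exceeds 16.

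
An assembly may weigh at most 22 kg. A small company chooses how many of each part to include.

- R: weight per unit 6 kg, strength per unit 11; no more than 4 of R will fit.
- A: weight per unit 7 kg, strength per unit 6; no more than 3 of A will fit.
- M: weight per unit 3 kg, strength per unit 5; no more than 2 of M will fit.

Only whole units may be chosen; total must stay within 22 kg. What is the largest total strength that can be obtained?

R has the best ratio (11/6); taking only R gives at most 3×11 = 33 (stopped by the weight limit).
Mixing does better — 3×R and 1×M: weight 21 ≤ 22, strength 3·11 + 1·5 = 38.

38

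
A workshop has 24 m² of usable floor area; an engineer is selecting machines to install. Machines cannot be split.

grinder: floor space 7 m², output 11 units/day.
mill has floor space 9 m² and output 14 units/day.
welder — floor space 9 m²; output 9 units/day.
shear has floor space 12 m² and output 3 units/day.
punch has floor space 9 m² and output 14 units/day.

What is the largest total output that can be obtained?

This is an integer program with binary decision variables.
Allowing fractional choices, the relaxed optimum would be about 37.4, but machines are indivisible.
grinder + punch: floor space 7 + 9 = 16 ≤ 24, output 11 + 14 = 25.
mill + punch: floor space 9 + 9 = 18 ≤ 24, output 14 + 14 = 28.
grinder + mill: floor space 7 + 9 = 16 ≤ 24, output 11 + 14 = 25.
Best is mill and punch with total output 28.

28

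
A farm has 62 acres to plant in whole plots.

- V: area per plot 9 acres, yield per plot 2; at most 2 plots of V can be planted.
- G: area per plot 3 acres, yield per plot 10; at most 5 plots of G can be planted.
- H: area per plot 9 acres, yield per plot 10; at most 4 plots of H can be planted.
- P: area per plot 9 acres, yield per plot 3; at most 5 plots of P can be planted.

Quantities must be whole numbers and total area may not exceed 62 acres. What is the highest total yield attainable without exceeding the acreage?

G has the best ratio (10/3); taking only G gives at most 5×10 = 50 (stopped by the supply cap of 5).
Mixing does better — 5×G, 4×H, and 1×P: area 60 ≤ 62, yield 5·10 + 4·10 + 1·3 = 93.

93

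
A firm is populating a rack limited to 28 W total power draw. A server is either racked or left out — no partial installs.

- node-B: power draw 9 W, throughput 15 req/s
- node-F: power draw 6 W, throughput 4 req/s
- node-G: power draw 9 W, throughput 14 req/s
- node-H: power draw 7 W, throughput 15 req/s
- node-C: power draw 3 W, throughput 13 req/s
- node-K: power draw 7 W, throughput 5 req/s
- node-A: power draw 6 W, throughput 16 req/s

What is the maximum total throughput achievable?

59

Take node-B, node-H, node-C, and node-A: power draw 9 + 7 + 3 + 6 = 25 ≤ 28, throughput 15 + 15 + 13 + 16 = 59.
No other feasible combination does better.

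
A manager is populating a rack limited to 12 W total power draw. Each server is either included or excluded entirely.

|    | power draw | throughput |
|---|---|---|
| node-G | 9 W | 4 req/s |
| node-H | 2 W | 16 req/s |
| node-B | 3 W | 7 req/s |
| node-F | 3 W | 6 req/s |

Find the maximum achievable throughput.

29

Treat it as a binary knapsack problem.
node-H + node-F: power draw 2 + 3 = 5 ≤ 12, throughput 16 + 6 = 22.
node-H + node-B: power draw 2 + 3 = 5 ≤ 12, throughput 16 + 7 = 23.
node-H + node-B + node-F: power draw 2 + 3 + 3 = 8 ≤ 12, throughput 16 + 7 + 6 = 29.
Best is node-H, node-B, and node-F with total throughput 29.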